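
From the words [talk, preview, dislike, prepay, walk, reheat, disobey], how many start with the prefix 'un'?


Checking each word for prefix 'un':
  'talk' -> no (count: 0)
  'preview' -> no (count: 0)
  'dislike' -> no (count: 0)
  'prepay' -> no (count: 0)
  'walk' -> no (count: 0)
  'reheat' -> no (count: 0)
  'disobey' -> no (count: 0)
Total with prefix 'un': 0

0


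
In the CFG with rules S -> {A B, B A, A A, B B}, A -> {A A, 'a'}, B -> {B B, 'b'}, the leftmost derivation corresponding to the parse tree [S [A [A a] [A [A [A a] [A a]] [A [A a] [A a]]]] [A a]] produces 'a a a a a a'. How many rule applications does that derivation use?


Every bracketed nonterminal node [X ...] in the tree is produced by exactly one rule application.
Reading the tree off as a leftmost derivation:
  Step 1: S  =>  A A   (applied S -> A A)
  Step 2: A A  =>  A A A   (applied A -> A A)
  Step 3: A A A  =>  a A A   (applied A -> a)
  Step 4: a A A  =>  a A A A   (applied A -> A A)
  Step 5: a A A A  =>  a A A A A   (applied A -> A A)
  Step 6: a A A A A  =>  a a A A A   (applied A -> a)
  Step 7: a a A A A  =>  a a a A A   (applied A -> a)
  Step 8: a a a A A  =>  a a a A A A   (applied A -> A A)
  Step 9: a a a A A A  =>  a a a a A A   (applied A -> a)
  Step 10: a a a a A A  =>  a a a a a A   (applied A -> a)
  Step 11: a a a a a A  =>  a a a a a a   (applied A -> a)
Final yield: a a a a a a
Total rewrite steps: 11

11


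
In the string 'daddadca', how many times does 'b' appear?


Scanning 'daddadca' for 'b':
  No matches found.
Total occurrences of 'b': 0

0


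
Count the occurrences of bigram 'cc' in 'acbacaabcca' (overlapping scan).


Scanning 'acbacaabcca' for bigram 'cc':
  Position 0: 'ac' -> no
  Position 1: 'cb' -> no
  Position 2: 'ba' -> no
  Position 3: 'ac' -> no
  Position 4: 'ca' -> no
  Position 5: 'aa' -> no
  Position 6: 'ab' -> no
  Position 7: 'bc' -> no
  Position 8: 'cc' -> MATCH
  Position 9: 'ca' -> no
Total matches: 1

1


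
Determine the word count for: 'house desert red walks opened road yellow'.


Counting words by splitting on spaces:
  Word 1: 'house'
  Word 2: 'desert'
  Word 3: 'red'
  Word 4: 'walks'
  Word 5: 'opened'
  Word 6: 'road'
  Word 7: 'yellow'
Total words: 7

7


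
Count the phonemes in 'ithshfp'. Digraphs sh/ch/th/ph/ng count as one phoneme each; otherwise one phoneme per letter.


Parsing 'ithshfp' greedily, digraphs first:
  'i' -> vowel phoneme (phonemes so far: 1)
  'th' -> digraph (1 consonant phoneme) (phonemes so far: 2)
  'sh' -> digraph (1 consonant phoneme) (phonemes so far: 3)
  'f' -> consonant phoneme (phonemes so far: 4)
  'p' -> consonant phoneme (phonemes so far: 5)
Total phonemes: 5

5


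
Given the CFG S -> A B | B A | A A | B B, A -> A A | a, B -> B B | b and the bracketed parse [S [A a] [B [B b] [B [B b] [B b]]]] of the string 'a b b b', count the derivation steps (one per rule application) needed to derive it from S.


Every bracketed nonterminal node [X ...] in the tree is produced by exactly one rule application.
Reading the tree off as a leftmost derivation:
  Step 1: S  =>  A B   (applied S -> A B)
  Step 2: A B  =>  a B   (applied A -> a)
  Step 3: a B  =>  a B B   (applied B -> B B)
  Step 4: a B B  =>  a b B   (applied B -> b)
  Step 5: a b B  =>  a b B B   (applied B -> B B)
  Step 6: a b B B  =>  a b b B   (applied B -> b)
  Step 7: a b b B  =>  a b b b   (applied B -> b)
Final yield: a b b b
Total rewrite steps: 7

7


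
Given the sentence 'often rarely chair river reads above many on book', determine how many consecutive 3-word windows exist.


Word trigrams from [9] words:
  Trigram 1: (often rarely chair)
  Trigram 2: (rarely chair river)
  Trigram 3: (chair river reads)
  Trigram 4: (river reads above)
  Trigram 5: (reads above many)
  Trigram 6: (above many on)
  Trigram 7: (many on book)
Total word trigrams: 9 - 2 = 7

7


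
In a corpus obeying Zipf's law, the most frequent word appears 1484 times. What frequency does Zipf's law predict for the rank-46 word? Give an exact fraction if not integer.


Zipf's law: freq(rank) = f1 / rank
f1 = 1484, rank = 46
freq = 1484 / 46
GCD(1484, 46) = 2
Simplified: 742/23

742/23


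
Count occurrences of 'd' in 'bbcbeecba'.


Scanning 'bbcbeecba' for 'd':
  No matches found.
Total occurrences of 'd': 0

0


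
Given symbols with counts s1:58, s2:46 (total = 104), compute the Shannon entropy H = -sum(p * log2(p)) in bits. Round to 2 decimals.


Computing entropy H = -sum(p_i * log2(p_i)):
  s1: p = 58/104 = 0.5577, -p*log2(p) = 0.4698
  s2: p = 46/104 = 0.4423, -p*log2(p) = 0.5205
H = sum of terms = 0.9903
Rounded to 2 decimals: 0.99

0.99


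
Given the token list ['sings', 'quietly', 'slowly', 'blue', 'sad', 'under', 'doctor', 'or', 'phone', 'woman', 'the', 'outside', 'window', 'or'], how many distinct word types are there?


Listing all tokens and tracking unique types:
  Token 1: 'sings' -> NEW (unique so far: 1)
  Token 2: 'quietly' -> NEW (unique so far: 2)
  Token 3: 'slowly' -> NEW (unique so far: 3)
  Token 4: 'blue' -> NEW (unique so far: 4)
  Token 5: 'sad' -> NEW (unique so far: 5)
  Token 6: 'under' -> NEW (unique so far: 6)
  Token 7: 'doctor' -> NEW (unique so far: 7)
  Token 8: 'or' -> NEW (unique so far: 8)
  Token 9: 'phone' -> NEW (unique so far: 9)
  Token 10: 'woman' -> NEW (unique so far: 10)
  Token 11: 'the' -> NEW (unique so far: 11)
  Token 12: 'outside' -> NEW (unique so far: 12)
  Token 13: 'window' -> NEW (unique so far: 13)
  Token 14: 'or' -> duplicate (unique so far: 13)
Unique types: ('blue', 'doctor', 'or', 'outside', 'phone', 'quietly', 'sad', 'sings', 'slowly', 'the', 'under', 'window', 'woman')
Vocabulary size: 13

13


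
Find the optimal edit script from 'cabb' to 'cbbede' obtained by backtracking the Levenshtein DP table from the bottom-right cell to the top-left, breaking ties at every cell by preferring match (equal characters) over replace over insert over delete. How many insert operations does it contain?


Edit distance = 4. Backtracking from cell (4, 6) with preference match > replace > insert > delete,
then listing the resulting alignment 'cabb' -> 'cbbede' left to right:
  Step 1: keep 'c'
  Step 2: replace a->b
  Step 3: keep 'b'
  Step 4: insert 'e' [insertion #1]
  Step 5: insert 'd' [insertion #2]
  Step 6: replace b->e
Total insertions: 2

2


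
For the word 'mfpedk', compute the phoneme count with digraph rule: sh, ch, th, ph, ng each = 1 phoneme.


Parsing 'mfpedk' greedily, digraphs first:
  'm' -> consonant phoneme (phonemes so far: 1)
  'f' -> consonant phoneme (phonemes so far: 2)
  'p' -> consonant phoneme (phonemes so far: 3)
  'e' -> vowel phoneme (phonemes so far: 4)
  'd' -> consonant phoneme (phonemes so far: 5)
  'k' -> consonant phoneme (phonemes so far: 6)
Total phonemes: 6

6


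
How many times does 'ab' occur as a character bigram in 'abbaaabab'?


Scanning 'abbaaabab' for bigram 'ab':
  Position 0: 'ab' -> MATCH
  Position 1: 'bb' -> no
  Position 2: 'ba' -> no
  Position 3: 'aa' -> no
  Position 4: 'aa' -> no
  Position 5: 'ab' -> MATCH
  Position 6: 'ba' -> no
  Position 7: 'ab' -> MATCH
Total matches: 3

3


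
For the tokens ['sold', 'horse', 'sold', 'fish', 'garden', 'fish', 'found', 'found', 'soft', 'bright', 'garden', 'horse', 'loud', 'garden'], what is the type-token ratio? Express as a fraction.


Tokens: 14
Unique types: ('bright', 'fish', 'found', 'garden', 'horse', 'loud', 'soft', 'sold') = 8
TTR = 8/14
Simplify: divide both by 2 -> 4/7
TTR = 4/7

4/7


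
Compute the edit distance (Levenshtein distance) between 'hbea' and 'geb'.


Building DP table for s1='hbea' (len 4) and s2='geb' (len 3):
       g  e  b
    0  1  2  3
  h 1  1  2  3
  b 2  2  2  2
  e 3  3  2  3
  a 4  4  3  3
Edit distance = dp[4][3] = 3

3


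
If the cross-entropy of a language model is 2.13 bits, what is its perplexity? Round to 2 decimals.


Perplexity formula: PP = 2^H
H = 2.13
PP = 2^2.13
Decompose: 2^2.13 = 2^2 * 2^0.13
2^2 = 4, 2^0.13 ~ 1.0942937
PP ~ 4 * 1.0942937 = 4.3771748
Rounded to 2 decimals: 4.38

4.38


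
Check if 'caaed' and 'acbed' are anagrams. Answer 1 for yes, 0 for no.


Sort characters of 'caaed': 'aacde'
Sort characters of 'acbed': 'abcde'
Sorted forms differ -> they are NOT anagrams
Result: 0

0


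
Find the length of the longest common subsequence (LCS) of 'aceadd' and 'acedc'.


DP table for LCS of 'aceadd' and 'acedc':
       a  c  e  d  c
    0  0  0  0  0  0
  a 0  1  1  1  1  1
  c 0  1  2  2  2  2
  e 0  1  2  3  3  3
  a 0  1  2  3  3  3
  d 0  1  2  3  4  4
  d 0  1  2  3  4  4
LCS: 'aced'
LCS length = 4

4


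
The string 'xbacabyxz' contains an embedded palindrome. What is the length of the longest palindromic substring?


Scanning 'xbacabyxz' for palindromic substrings.
Substring at positions 1-5: 'bacab'.
Check: reverse('bacab') = 'bacab' -> palindrome confirmed.
Neighbouring characters ('x' / 'y') break symmetry, so it cannot extend further.
No longer palindromic substring exists; longest length = 5

5


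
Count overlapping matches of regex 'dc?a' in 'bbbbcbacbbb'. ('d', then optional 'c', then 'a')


Pattern: dc?a means 'd', then optional 'c', then 'a'.
Scanning 'bbbbcbacbbb' position-by-position:
  Pos 0: window 'bbb' -> no
  Pos 1: window 'bbb' -> no
  Pos 2: window 'bbc' -> no
  Pos 3: window 'bcb' -> no
  Pos 4: window 'cba' -> no
  Pos 5: window 'bac' -> no
  Pos 6: window 'acb' -> no
  Pos 7: window 'cbb' -> no
  Pos 8: window 'bbb' -> no
  Pos 9: window 'bb' -> no
  Pos 10: window 'b' -> no
Total matches: 0

0


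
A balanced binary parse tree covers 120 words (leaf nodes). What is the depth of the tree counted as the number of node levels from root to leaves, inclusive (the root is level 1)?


In a balanced binary tree with n leaves the deepest leaf is ceil(log2(n)) edges below the root,
so counting node levels inclusive of root and leaves gives ceil(log2(n)) + 1 levels.
log2(120) = 6.9069
ceil(6.9069) = 7
levels = 7 + 1 = 8

8


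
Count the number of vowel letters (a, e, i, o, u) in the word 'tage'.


Scanning each character of 'tage':
  Position 1: 't' -> consonant (running count: 0)
  Position 2: 'a' -> vowel (running count: 1)
  Position 3: 'g' -> consonant (running count: 1)
  Position 4: 'e' -> vowel (running count: 2)
Total vowels: 2

2


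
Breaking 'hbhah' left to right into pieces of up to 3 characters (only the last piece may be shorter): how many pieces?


'hbhah' has 5 characters.
Chunking with max size 3:
  Chunk 1: 'hbh' (positions 0-2)
  Chunk 2: 'ah' (positions 3-4)
Total chunks: ceil(5 / 3) = 2

2


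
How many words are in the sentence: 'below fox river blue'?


Counting words by splitting on spaces:
  Word 1: 'below'
  Word 2: 'fox'
  Word 3: 'river'
  Word 4: 'blue'
Total words: 4

4


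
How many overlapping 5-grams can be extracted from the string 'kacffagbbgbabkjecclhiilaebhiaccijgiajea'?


String 'kacffagbbgbabkjecclhiilaebhiaccijgiajea' has length L = 39.
Number of overlapping n-grams = L - n + 1
Substituting: 39 - 5 + 1 = 35

35


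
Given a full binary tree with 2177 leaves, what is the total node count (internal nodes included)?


Leaf nodes (terminals): 2177
Internal nodes = n - 1 = 2177 - 1 = 2176
Total = leaves + internal = 2177 + 2176 = 4353

4353


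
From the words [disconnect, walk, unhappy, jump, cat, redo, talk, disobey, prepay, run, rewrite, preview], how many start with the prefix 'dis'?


Checking each word for prefix 'dis':
  'disconnect' -> YES, starts with 'dis' (count: 1)
  'walk' -> no (count: 1)
  'unhappy' -> no (count: 1)
  'jump' -> no (count: 1)
  'cat' -> no (count: 1)
  'redo' -> no (count: 1)
  'talk' -> no (count: 1)
  'disobey' -> YES, starts with 'dis' (count: 2)
  'prepay' -> no (count: 2)
  'run' -> no (count: 2)
  'rewrite' -> no (count: 2)
  'preview' -> no (count: 2)
Total with prefix 'dis': 2

2


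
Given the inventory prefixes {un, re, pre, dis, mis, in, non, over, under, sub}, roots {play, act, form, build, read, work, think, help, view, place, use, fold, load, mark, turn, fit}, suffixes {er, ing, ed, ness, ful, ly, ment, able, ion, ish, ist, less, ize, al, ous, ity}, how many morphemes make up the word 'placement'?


Segmenting 'placement' against the inventory:
  'place' -> root (morpheme 1)
  'ment' -> suffix (morpheme 2)
Total morphemes: 2

2


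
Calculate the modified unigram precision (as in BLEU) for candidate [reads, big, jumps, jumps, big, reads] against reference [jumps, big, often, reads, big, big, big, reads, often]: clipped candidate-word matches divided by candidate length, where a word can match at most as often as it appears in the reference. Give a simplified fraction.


Reference word counts: {'big': 4, 'jumps': 1, 'often': 2, 'reads': 2}
Checking each candidate word (with clipping):
  'reads' -> in reference (ref count 2, used 1/2) -> match (matches: 1)
  'big' -> in reference (ref count 4, used 1/4) -> match (matches: 2)
  'jumps' -> in reference (ref count 1, used 1/1) -> match (matches: 3)
  'jumps' -> ref count 1 already used up (1/1) -> clipped, no match (matches: 3)
  'big' -> in reference (ref count 4, used 2/4) -> match (matches: 4)
  'reads' -> in reference (ref count 2, used 2/2) -> match (matches: 5)
Clipped matches: 5, Candidate length: 6
Precision = 5/6

5/6


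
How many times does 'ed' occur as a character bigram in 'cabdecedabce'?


Scanning 'cabdecedabce' for bigram 'ed':
  Position 0: 'ca' -> no
  Position 1: 'ab' -> no
  Position 2: 'bd' -> no
  Position 3: 'de' -> no
  Position 4: 'ec' -> no
  Position 5: 'ce' -> no
  Position 6: 'ed' -> MATCH
  Position 7: 'da' -> no
  Position 8: 'ab' -> no
  Position 9: 'bc' -> no
  Position 10: 'ce' -> no
Total matches: 1

1


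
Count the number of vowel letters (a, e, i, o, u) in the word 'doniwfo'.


Scanning each character of 'doniwfo':
  Position 1: 'd' -> consonant (running count: 0)
  Position 2: 'o' -> vowel (running count: 1)
  Position 3: 'n' -> consonant (running count: 1)
  Position 4: 'i' -> vowel (running count: 2)
  Position 5: 'w' -> consonant (running count: 2)
  Position 6: 'f' -> consonant (running count: 2)
  Position 7: 'o' -> vowel (running count: 3)
Total vowels: 3

3


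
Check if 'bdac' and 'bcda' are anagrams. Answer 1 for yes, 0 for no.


Sort characters of 'bdac': 'abcd'
Sort characters of 'bcda': 'abcd'
Sorted forms match -> they ARE anagrams
Result: 1

1


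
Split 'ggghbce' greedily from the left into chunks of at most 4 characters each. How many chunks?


'ggghbce' has 7 characters.
Chunking with max size 4:
  Chunk 1: 'gggh' (positions 0-3)
  Chunk 2: 'bce' (positions 4-6)
Total chunks: ceil(7 / 4) = 2

2


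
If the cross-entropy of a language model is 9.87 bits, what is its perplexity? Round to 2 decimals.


Perplexity formula: PP = 2^H
H = 9.87
PP = 2^9.87
Decompose: 2^9.87 = 2^9 * 2^0.87
2^9 = 512, 2^0.87 ~ 1.8276629
PP ~ 512 * 1.8276629 = 935.7634048
Rounded to 2 decimals: 935.76

935.76


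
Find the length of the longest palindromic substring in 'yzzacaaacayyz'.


Scanning 'yzzacaaacayyz' for palindromic substrings.
Substring at positions 3-9: 'acaaaca'.
Check: reverse('acaaaca') = 'acaaaca' -> palindrome confirmed.
Neighbouring characters ('z' / 'y') break symmetry, so it cannot extend further.
No longer palindromic substring exists; longest length = 7

7


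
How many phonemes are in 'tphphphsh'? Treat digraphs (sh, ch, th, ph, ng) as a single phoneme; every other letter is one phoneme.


Parsing 'tphphphsh' greedily, digraphs first:
  't' -> consonant phoneme (phonemes so far: 1)
  'ph' -> digraph (1 consonant phoneme) (phonemes so far: 2)
  'ph' -> digraph (1 consonant phoneme) (phonemes so far: 3)
  'ph' -> digraph (1 consonant phoneme) (phonemes so far: 4)
  'sh' -> digraph (1 consonant phoneme) (phonemes so far: 5)
Total phonemes: 5

5


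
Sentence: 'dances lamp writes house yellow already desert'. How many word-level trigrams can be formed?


Word trigrams from [7] words:
  Trigram 1: (dances lamp writes)
  Trigram 2: (lamp writes house)
  Trigram 3: (writes house yellow)
  Trigram 4: (house yellow already)
  Trigram 5: (yellow already desert)
Total word trigrams: 7 - 2 = 5

5


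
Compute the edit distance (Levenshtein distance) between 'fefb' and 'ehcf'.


Building DP table for s1='fefb' (len 4) and s2='ehcf' (len 4):
       e  h  c  f
    0  1  2  3  4
  f 1  1  2  3  3
  e 2  1  2  3  4
  f 3  2  2  3  3
  b 4  3  3  3  4
Edit distance = dp[4][4] = 4

4


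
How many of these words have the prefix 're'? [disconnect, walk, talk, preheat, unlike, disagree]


Checking each word for prefix 're':
  'disconnect' -> no (count: 0)
  'walk' -> no (count: 0)
  'talk' -> no (count: 0)
  'preheat' -> no (count: 0)
  'unlike' -> no (count: 0)
  'disagree' -> no (count: 0)
Total with prefix 're': 0

0


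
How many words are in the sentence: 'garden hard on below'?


Counting words by splitting on spaces:
  Word 1: 'garden'
  Word 2: 'hard'
  Word 3: 'on'
  Word 4: 'below'
Total words: 4

4


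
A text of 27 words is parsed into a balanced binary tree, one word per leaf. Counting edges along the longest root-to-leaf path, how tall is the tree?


In a balanced binary tree with n leaves the deepest leaf is ceil(log2(n)) edges below the root.
log2(27) = 4.7549
ceil(4.7549) = 5
height (edges) = 5

5


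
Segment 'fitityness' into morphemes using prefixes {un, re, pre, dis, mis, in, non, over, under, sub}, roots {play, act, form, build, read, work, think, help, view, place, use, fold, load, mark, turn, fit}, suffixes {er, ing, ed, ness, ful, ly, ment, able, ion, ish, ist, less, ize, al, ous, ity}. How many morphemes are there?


Segmenting 'fitityness' against the inventory:
  'fit' -> root (morpheme 1)
  'ity' -> suffix (morpheme 2)
  'ness' -> suffix (morpheme 3)
Total morphemes: 3

3


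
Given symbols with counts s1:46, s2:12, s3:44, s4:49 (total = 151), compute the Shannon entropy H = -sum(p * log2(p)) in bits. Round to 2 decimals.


Computing entropy H = -sum(p_i * log2(p_i)):
  s1: p = 46/151 = 0.3046, -p*log2(p) = 0.5224
  s2: p = 12/151 = 0.0795, -p*log2(p) = 0.2903
  s3: p = 44/151 = 0.2914, -p*log2(p) = 0.5184
  s4: p = 49/151 = 0.3245, -p*log2(p) = 0.5269
H = sum of terms = 1.8580
Rounded to 2 decimals: 1.86

1.86


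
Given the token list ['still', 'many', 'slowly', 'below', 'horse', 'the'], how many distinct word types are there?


Listing all tokens and tracking unique types:
  Token 1: 'still' -> NEW (unique so far: 1)
  Token 2: 'many' -> NEW (unique so far: 2)
  Token 3: 'slowly' -> NEW (unique so far: 3)
  Token 4: 'below' -> NEW (unique so far: 4)
  Token 5: 'horse' -> NEW (unique so far: 5)
  Token 6: 'the' -> NEW (unique so far: 6)
Unique types: ('below', 'horse', 'many', 'slowly', 'still', 'the')
Vocabulary size: 6

6


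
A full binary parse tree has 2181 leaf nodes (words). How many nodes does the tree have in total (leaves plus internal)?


Leaf nodes (terminals): 2181
Internal nodes = n - 1 = 2181 - 1 = 2180
Total = leaves + internal = 2181 + 2180 = 4361

4361


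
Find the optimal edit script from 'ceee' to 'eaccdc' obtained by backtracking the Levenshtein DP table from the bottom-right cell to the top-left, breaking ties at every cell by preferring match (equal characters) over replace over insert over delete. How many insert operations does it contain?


Edit distance = 5. Backtracking from cell (4, 6) with preference match > replace > insert > delete,
then listing the resulting alignment 'ceee' -> 'eaccdc' left to right:
  Step 1: insert 'e' [insertion #1]
  Step 2: insert 'a' [insertion #2]
  Step 3: keep 'c'
  Step 4: replace e->c
  Step 5: replace e->d
  Step 6: replace e->c
Total insertions: 2

2


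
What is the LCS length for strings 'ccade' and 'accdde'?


DP table for LCS of 'ccade' and 'accdde':
       a  c  c  d  d  e
    0  0  0  0  0  0  0
  c 0  0  1  1  1  1  1
  c 0  0  1  2  2  2  2
  a 0  1  1  2  2  2  2
  d 0  1  1  2  3  3  3
  e 0  1  1  2  3  3  4
LCS: 'ccde'
LCS length = 4

4


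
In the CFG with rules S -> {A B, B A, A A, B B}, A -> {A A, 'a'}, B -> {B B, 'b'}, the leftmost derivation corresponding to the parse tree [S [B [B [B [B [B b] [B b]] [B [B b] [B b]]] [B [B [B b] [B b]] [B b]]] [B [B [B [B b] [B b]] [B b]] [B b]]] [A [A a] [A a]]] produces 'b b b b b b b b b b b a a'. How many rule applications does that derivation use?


Every bracketed nonterminal node [X ...] in the tree is produced by exactly one rule application.
Reading the tree off as a leftmost derivation:
  Step 1: S  =>  B A   (applied S -> B A)
  Step 2: B A  =>  B B A   (applied B -> B B)
  Step 3: B B A  =>  B B B A   (applied B -> B B)
  Step 4: B B B A  =>  B B B B A   (applied B -> B B)
  Step 5: B B B B A  =>  B B B B B A   (applied B -> B B)
  Step 6: B B B B B A  =>  b B B B B A   (applied B -> b)
  Step 7: b B B B B A  =>  b b B B B A   (applied B -> b)
  Step 8: b b B B B A  =>  b b B B B B A   (applied B -> B B)
  Step 9: b b B B B B A  =>  b b b B B B A   (applied B -> b)
  Step 10: b b b B B B A  =>  b b b b B B A   (applied B -> b)
  Step 11: b b b b B B A  =>  b b b b B B B A   (applied B -> B B)
  Step 12: b b b b B B B A  =>  b b b b B B B B A   (applied B -> B B)
  Step 13: b b b b B B B B A  =>  b b b b b B B B A   (applied B -> b)
  Step 14: b b b b b B B B A  =>  b b b b b b B B A   (applied B -> b)
  Step 15: b b b b b b B B A  =>  b b b b b b b B A   (applied B -> b)
  Step 16: b b b b b b b B A  =>  b b b b b b b B B A   (applied B -> B B)
  Step 17: b b b b b b b B B A  =>  b b b b b b b B B B A   (applied B -> B B)
  Step 18: b b b b b b b B B B A  =>  b b b b b b b B B B B A   (applied B -> B B)
  Step 19: b b b b b b b B B B B A  =>  b b b b b b b b B B B A   (applied B -> b)
  Step 20: b b b b b b b b B B B A  =>  b b b b b b b b b B B A   (applied B -> b)
  Step 21: b b b b b b b b b B B A  =>  b b b b b b b b b b B A   (applied B -> b)
  Step 22: b b b b b b b b b b B A  =>  b b b b b b b b b b b A   (applied B -> b)
  Step 23: b b b b b b b b b b b A  =>  b b b b b b b b b b b A A   (applied A -> A A)
  Step 24: b b b b b b b b b b b A A  =>  b b b b b b b b b b b a A   (applied A -> a)
  Step 25: b b b b b b b b b b b a A  =>  b b b b b b b b b b b a a   (applied A -> a)
Final yield: b b b b b b b b b b b a a
Total rewrite steps: 25

25


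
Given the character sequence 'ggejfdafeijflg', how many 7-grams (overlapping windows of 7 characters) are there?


String 'ggejfdafeijflg' has length L = 14.
Number of overlapping n-grams = L - n + 1
Substituting: 14 - 7 + 1 = 8

8


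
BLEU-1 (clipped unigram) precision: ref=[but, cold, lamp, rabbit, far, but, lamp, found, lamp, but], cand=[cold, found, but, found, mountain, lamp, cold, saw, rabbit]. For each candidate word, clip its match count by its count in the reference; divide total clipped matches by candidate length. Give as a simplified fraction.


Reference word counts: {'but': 3, 'cold': 1, 'far': 1, 'found': 1, 'lamp': 3, 'rabbit': 1}
Checking each candidate word (with clipping):
  'cold' -> in reference (ref count 1, used 1/1) -> match (matches: 1)
  'found' -> in reference (ref count 1, used 1/1) -> match (matches: 2)
  'but' -> in reference (ref count 3, used 1/3) -> match (matches: 3)
  'found' -> ref count 1 already used up (1/1) -> clipped, no match (matches: 3)
  'mountain' -> not in reference -> no match (matches: 3)
  'lamp' -> in reference (ref count 3, used 1/3) -> match (matches: 4)
  'cold' -> ref count 1 already used up (1/1) -> clipped, no match (matches: 4)
  'saw' -> not in reference -> no match (matches: 4)
  'rabbit' -> in reference (ref count 1, used 1/1) -> match (matches: 5)
Clipped matches: 5, Candidate length: 9
Precision = 5/9

5/9


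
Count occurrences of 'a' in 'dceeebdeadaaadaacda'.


Scanning 'dceeebdeadaaadaacda' for 'a':
  Position 8: 'a' -> MATCH (count: 1)
  Position 10: 'a' -> MATCH (count: 2)
  Position 11: 'a' -> MATCH (count: 3)
  Position 12: 'a' -> MATCH (count: 4)
  Position 14: 'a' -> MATCH (count: 5)
  Position 15: 'a' -> MATCH (count: 6)
  Position 18: 'a' -> MATCH (count: 7)
Total occurrences of 'a': 7

7


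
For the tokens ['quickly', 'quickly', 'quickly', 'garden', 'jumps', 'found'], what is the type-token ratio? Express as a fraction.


Tokens: 6
Unique types: ('found', 'garden', 'jumps', 'quickly') = 4
TTR = 4/6
Simplify: divide both by 2 -> 2/3
TTR = 2/3

2/3


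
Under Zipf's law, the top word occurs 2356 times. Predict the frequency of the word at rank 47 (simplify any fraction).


Zipf's law: freq(rank) = f1 / rank
f1 = 2356, rank = 47
freq = 2356 / 47
GCD(2356, 47) = 1
Simplified: 2356/47

2356/47


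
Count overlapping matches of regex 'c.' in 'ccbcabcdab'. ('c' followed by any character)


Pattern: c. means 'c' followed by any character.
Scanning 'ccbcabcdab' position-by-position:
  Pos 0: window 'cc' -> MATCH
  Pos 1: window 'cb' -> MATCH
  Pos 2: window 'bc' -> no
  Pos 3: window 'ca' -> MATCH
  Pos 4: window 'ab' -> no
  Pos 5: window 'bc' -> no
  Pos 6: window 'cd' -> MATCH
  Pos 7: window 'da' -> no
  Pos 8: window 'ab' -> no
  Pos 9: window 'b' -> no
Total matches: 4

4


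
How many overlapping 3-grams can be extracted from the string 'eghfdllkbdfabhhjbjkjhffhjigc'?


String 'eghfdllkbdfabhhjbjkjhffhjigc' has length L = 28.
Number of overlapping n-grams = L - n + 1
Substituting: 28 - 3 + 1 = 26

26


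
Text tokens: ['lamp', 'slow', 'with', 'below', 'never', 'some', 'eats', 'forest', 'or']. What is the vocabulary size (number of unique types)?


Listing all tokens and tracking unique types:
  Token 1: 'lamp' -> NEW (unique so far: 1)
  Token 2: 'slow' -> NEW (unique so far: 2)
  Token 3: 'with' -> NEW (unique so far: 3)
  Token 4: 'below' -> NEW (unique so far: 4)
  Token 5: 'never' -> NEW (unique so far: 5)
  Token 6: 'some' -> NEW (unique so far: 6)
  Token 7: 'eats' -> NEW (unique so far: 7)
  Token 8: 'forest' -> NEW (unique so far: 8)
  Token 9: 'or' -> NEW (unique so far: 9)
Unique types: ('below', 'eats', 'forest', 'lamp', 'never', 'or', 'slow', 'some', 'with')
Vocabulary size: 9

9


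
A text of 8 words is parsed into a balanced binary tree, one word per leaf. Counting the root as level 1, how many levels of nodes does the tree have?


In a balanced binary tree with n leaves the deepest leaf is ceil(log2(n)) edges below the root,
so counting node levels inclusive of root and leaves gives ceil(log2(n)) + 1 levels.
log2(8) = 3.0000
ceil(3.0000) = 3
levels = 3 + 1 = 4

4


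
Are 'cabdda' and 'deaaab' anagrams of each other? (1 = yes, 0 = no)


Sort characters of 'cabdda': 'aabcdd'
Sort characters of 'deaaab': 'aaabde'
Sorted forms differ -> they are NOT anagrams
Result: 0

0


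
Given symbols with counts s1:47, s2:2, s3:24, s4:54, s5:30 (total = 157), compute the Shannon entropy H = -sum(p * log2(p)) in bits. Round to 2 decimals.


Computing entropy H = -sum(p_i * log2(p_i)):
  s1: p = 47/157 = 0.2994, -p*log2(p) = 0.5209
  s2: p = 2/157 = 0.0127, -p*log2(p) = 0.0802
  s3: p = 24/157 = 0.1529, -p*log2(p) = 0.4142
  s4: p = 54/157 = 0.3439, -p*log2(p) = 0.5296
  s5: p = 30/157 = 0.1911, -p*log2(p) = 0.4563
H = sum of terms = 2.0012
Rounded to 2 decimals: 2.00

2.00


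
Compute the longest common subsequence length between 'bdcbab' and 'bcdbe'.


DP table for LCS of 'bdcbab' and 'bcdbe':
       b  c  d  b  e
    0  0  0  0  0  0
  b 0  1  1  1  1  1
  d 0  1  1  2  2  2
  c 0  1  2  2  2  2
  b 0  1  2  2  3  3
  a 0  1  2  2  3  3
  b 0  1  2  2  3  3
LCS: 'bdb'
LCS length = 3

3


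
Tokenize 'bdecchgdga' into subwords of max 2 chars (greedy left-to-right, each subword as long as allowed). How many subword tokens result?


'bdecchgdga' has 10 characters.
Chunking with max size 2:
  Chunk 1: 'bd' (positions 0-1)
  Chunk 2: 'ec' (positions 2-3)
  Chunk 3: 'ch' (positions 4-5)
  Chunk 4: 'gd' (positions 6-7)
  Chunk 5: 'ga' (positions 8-9)
Total chunks: ceil(10 / 2) = 5

5


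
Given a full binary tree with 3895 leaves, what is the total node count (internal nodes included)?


Leaf nodes (terminals): 3895
Internal nodes = n - 1 = 3895 - 1 = 3894
Total = leaves + internal = 3895 + 3894 = 7789

7789


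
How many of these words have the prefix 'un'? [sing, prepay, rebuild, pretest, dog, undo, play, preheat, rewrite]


Checking each word for prefix 'un':
  'sing' -> no (count: 0)
  'prepay' -> no (count: 0)
  'rebuild' -> no (count: 0)
  'pretest' -> no (count: 0)
  'dog' -> no (count: 0)
  'undo' -> YES, starts with 'un' (count: 1)
  'play' -> no (count: 1)
  'preheat' -> no (count: 1)
  'rewrite' -> no (count: 1)
Total with prefix 'un': 1

1


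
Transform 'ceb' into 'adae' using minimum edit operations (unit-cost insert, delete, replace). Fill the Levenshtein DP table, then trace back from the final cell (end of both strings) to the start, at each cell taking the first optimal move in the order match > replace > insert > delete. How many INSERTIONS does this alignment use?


Edit distance = 4. Backtracking from cell (3, 4) with preference match > replace > insert > delete,
then listing the resulting alignment 'ceb' -> 'adae' left to right:
  Step 1: insert 'a' [insertion #1]
  Step 2: replace c->d
  Step 3: replace e->a
  Step 4: replace b->e
Total insertions: 1

1


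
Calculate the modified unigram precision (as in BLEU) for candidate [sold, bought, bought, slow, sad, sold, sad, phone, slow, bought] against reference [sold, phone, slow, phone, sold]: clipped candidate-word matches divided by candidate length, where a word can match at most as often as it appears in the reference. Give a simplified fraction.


Reference word counts: {'phone': 2, 'slow': 1, 'sold': 2}
Checking each candidate word (with clipping):
  'sold' -> in reference (ref count 2, used 1/2) -> match (matches: 1)
  'bought' -> not in reference -> no match (matches: 1)
  'bought' -> not in reference -> no match (matches: 1)
  'slow' -> in reference (ref count 1, used 1/1) -> match (matches: 2)
  'sad' -> not in reference -> no match (matches: 2)
  'sold' -> in reference (ref count 2, used 2/2) -> match (matches: 3)
  'sad' -> not in reference -> no match (matches: 3)
  'phone' -> in reference (ref count 2, used 1/2) -> match (matches: 4)
  'slow' -> ref count 1 already used up (1/1) -> clipped, no match (matches: 4)
  'bought' -> not in reference -> no match (matches: 4)
Clipped matches: 4, Candidate length: 10
Precision = 4/10 = 2/5

2/5


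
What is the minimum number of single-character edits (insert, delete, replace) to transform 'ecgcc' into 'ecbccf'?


Building DP table for s1='ecgcc' (len 5) and s2='ecbccf' (len 6):
       e  c  b  c  c  f
    0  1  2  3  4  5  6
  e 1  0  1  2  3  4  5
  c 2  1  0  1  2  3  4
  g 3  2  1  1  2  3  4
  c 4  3  2  2  1  2  3
  c 5  4  3  3  2  1  2
Edit distance = dp[5][6] = 2

2


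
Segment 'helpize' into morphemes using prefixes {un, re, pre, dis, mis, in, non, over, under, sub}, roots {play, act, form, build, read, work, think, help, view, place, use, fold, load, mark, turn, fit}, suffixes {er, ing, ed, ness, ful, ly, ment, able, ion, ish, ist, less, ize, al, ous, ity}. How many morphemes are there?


Segmenting 'helpize' against the inventory:
  'help' -> root (morpheme 1)
  'ize' -> suffix (morpheme 2)
Total morphemes: 2

2


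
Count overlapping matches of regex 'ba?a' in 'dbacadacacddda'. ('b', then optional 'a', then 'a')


Pattern: ba?a means 'b', then optional 'a', then 'a'.
Scanning 'dbacadacacddda' position-by-position:
  Pos 0: window 'dba' -> no
  Pos 1: window 'bac' -> MATCH
  Pos 2: window 'aca' -> no
  Pos 3: window 'cad' -> no
  Pos 4: window 'ada' -> no
  Pos 5: window 'dac' -> no
  Pos 6: window 'aca' -> no
  Pos 7: window 'cac' -> no
  Pos 8: window 'acd' -> no
  Pos 9: window 'cdd' -> no
  Pos 10: window 'ddd' -> no
  Pos 11: window 'dda' -> no
  Pos 12: window 'da' -> no
  Pos 13: window 'a' -> no
Total matches: 1

1


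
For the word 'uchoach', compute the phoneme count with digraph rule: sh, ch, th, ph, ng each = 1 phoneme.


Parsing 'uchoach' greedily, digraphs first:
  'u' -> vowel phoneme (phonemes so far: 1)
  'ch' -> digraph (1 consonant phoneme) (phonemes so far: 2)
  'o' -> vowel phoneme (phonemes so far: 3)
  'a' -> vowel phoneme (phonemes so far: 4)
  'ch' -> digraph (1 consonant phoneme) (phonemes so far: 5)
Total phonemes: 5

5


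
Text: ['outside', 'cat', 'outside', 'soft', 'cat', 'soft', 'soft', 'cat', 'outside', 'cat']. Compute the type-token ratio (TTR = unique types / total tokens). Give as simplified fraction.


Tokens: 10
Unique types: ('cat', 'outside', 'soft') = 3
TTR = 3/10
Already in lowest terms.

3/10


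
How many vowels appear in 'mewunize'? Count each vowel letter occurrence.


Scanning each character of 'mewunize':
  Position 1: 'm' -> consonant (running count: 0)
  Position 2: 'e' -> vowel (running count: 1)
  Position 3: 'w' -> consonant (running count: 1)
  Position 4: 'u' -> vowel (running count: 2)
  Position 5: 'n' -> consonant (running count: 2)
  Position 6: 'i' -> vowel (running count: 3)
  Position 7: 'z' -> consonant (running count: 3)
  Position 8: 'e' -> vowel (running count: 4)
Total vowels: 4

4


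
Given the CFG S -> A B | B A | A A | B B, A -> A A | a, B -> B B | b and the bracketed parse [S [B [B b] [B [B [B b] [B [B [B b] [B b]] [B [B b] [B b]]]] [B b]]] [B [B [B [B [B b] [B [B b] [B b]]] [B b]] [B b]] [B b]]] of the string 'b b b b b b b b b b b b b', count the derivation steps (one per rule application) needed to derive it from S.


Every bracketed nonterminal node [X ...] in the tree is produced by exactly one rule application.
Reading the tree off as a leftmost derivation:
  Step 1: S  =>  B B   (applied S -> B B)
  Step 2: B B  =>  B B B   (applied B -> B B)
  Step 3: B B B  =>  b B B   (applied B -> b)
  Step 4: b B B  =>  b B B B   (applied B -> B B)
  Step 5: b B B B  =>  b B B B B   (applied B -> B B)
  Step 6: b B B B B  =>  b b B B B   (applied B -> b)
  Step 7: b b B B B  =>  b b B B B B   (applied B -> B B)
  Step 8: b b B B B B  =>  b b B B B B B   (applied B -> B B)
  Step 9: b b B B B B B  =>  b b b B B B B   (applied B -> b)
  Step 10: b b b B B B B  =>  b b b b B B B   (applied B -> b)
  Step 11: b b b b B B B  =>  b b b b B B B B   (applied B -> B B)
  Step 12: b b b b B B B B  =>  b b b b b B B B   (applied B -> b)
  Step 13: b b b b b B B B  =>  b b b b b b B B   (applied B -> b)
  Step 14: b b b b b b B B  =>  b b b b b b b B   (applied B -> b)
  Step 15: b b b b b b b B  =>  b b b b b b b B B   (applied B -> B B)
  Step 16: b b b b b b b B B  =>  b b b b b b b B B B   (applied B -> B B)
  Step 17: b b b b b b b B B B  =>  b b b b b b b B B B B   (applied B -> B B)
  Step 18: b b b b b b b B B B B  =>  b b b b b b b B B B B B   (applied B -> B B)
  Step 19: b b b b b b b B B B B B  =>  b b b b b b b b B B B B   (applied B -> b)
  Step 20: b b b b b b b b B B B B  =>  b b b b b b b b B B B B B   (applied B -> B B)
  Step 21: b b b b b b b b B B B B B  =>  b b b b b b b b b B B B B   (applied B -> b)
  Step 22: b b b b b b b b b B B B B  =>  b b b b b b b b b b B B B   (applied B -> b)
  Step 23: b b b b b b b b b b B B B  =>  b b b b b b b b b b b B B   (applied B -> b)
  Step 24: b b b b b b b b b b b B B  =>  b b b b b b b b b b b b B   (applied B -> b)
  Step 25: b b b b b b b b b b b b B  =>  b b b b b b b b b b b b b   (applied B -> b)
Final yield: b b b b b b b b b b b b b
Total rewrite steps: 25

25


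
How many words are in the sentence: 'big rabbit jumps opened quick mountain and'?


Counting words by splitting on spaces:
  Word 1: 'big'
  Word 2: 'rabbit'
  Word 3: 'jumps'
  Word 4: 'opened'
  Word 5: 'quick'
  Word 6: 'mountain'
  Word 7: 'and'
Total words: 7

7


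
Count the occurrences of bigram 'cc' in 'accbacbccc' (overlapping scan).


Scanning 'accbacbccc' for bigram 'cc':
  Position 0: 'ac' -> no
  Position 1: 'cc' -> MATCH
  Position 2: 'cb' -> no
  Position 3: 'ba' -> no
  Position 4: 'ac' -> no
  Position 5: 'cb' -> no
  Position 6: 'bc' -> no
  Position 7: 'cc' -> MATCH
  Position 8: 'cc' -> MATCH
Total matches: 3

3


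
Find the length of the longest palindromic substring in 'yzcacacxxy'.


Scanning 'yzcacacxxy' for palindromic substrings.
Substring at positions 2-6: 'cacac'.
Check: reverse('cacac') = 'cacac' -> palindrome confirmed.
Neighbouring characters ('z' / 'x') break symmetry, so it cannot extend further.
No longer palindromic substring exists; longest length = 5

5


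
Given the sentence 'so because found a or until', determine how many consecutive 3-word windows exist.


Word trigrams from [6] words:
  Trigram 1: (so because found)
  Trigram 2: (because found a)
  Trigram 3: (found a or)
  Trigram 4: (a or until)
Total word trigrams: 6 - 2 = 4

4


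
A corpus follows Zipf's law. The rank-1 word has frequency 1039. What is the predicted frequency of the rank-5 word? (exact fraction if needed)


Zipf's law: freq(rank) = f1 / rank
f1 = 1039, rank = 5
freq = 1039 / 5
GCD(1039, 5) = 1
Simplified: 1039/5

1039/5


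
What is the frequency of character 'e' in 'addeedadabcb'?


Scanning 'addeedadabcb' for 'e':
  Position 3: 'e' -> MATCH (count: 1)
  Position 4: 'e' -> MATCH (count: 2)
Total occurrences of 'e': 2

2


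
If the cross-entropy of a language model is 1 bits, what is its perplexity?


Perplexity formula: PP = 2^H
H = 1
PP = 2^1
Steps: 2^1 = 2
PP = 2

2


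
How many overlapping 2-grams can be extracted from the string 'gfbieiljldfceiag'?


String 'gfbieiljldfceiag' has length L = 16.
Number of overlapping n-grams = L - n + 1
Substituting: 16 - 2 + 1 = 15

15


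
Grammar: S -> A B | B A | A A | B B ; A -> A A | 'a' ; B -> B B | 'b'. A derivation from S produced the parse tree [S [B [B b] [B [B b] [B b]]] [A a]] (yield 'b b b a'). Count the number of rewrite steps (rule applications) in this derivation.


Every bracketed nonterminal node [X ...] in the tree is produced by exactly one rule application.
Reading the tree off as a leftmost derivation:
  Step 1: S  =>  B A   (applied S -> B A)
  Step 2: B A  =>  B B A   (applied B -> B B)
  Step 3: B B A  =>  b B A   (applied B -> b)
  Step 4: b B A  =>  b B B A   (applied B -> B B)
  Step 5: b B B A  =>  b b B A   (applied B -> b)
  Step 6: b b B A  =>  b b b A   (applied B -> b)
  Step 7: b b b A  =>  b b b a   (applied A -> a)
Final yield: b b b a
Total rewrite steps: 7

7


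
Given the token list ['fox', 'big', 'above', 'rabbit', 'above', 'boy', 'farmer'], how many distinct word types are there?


Listing all tokens and tracking unique types:
  Token 1: 'fox' -> NEW (unique so far: 1)
  Token 2: 'big' -> NEW (unique so far: 2)
  Token 3: 'above' -> NEW (unique so far: 3)
  Token 4: 'rabbit' -> NEW (unique so far: 4)
  Token 5: 'above' -> duplicate (unique so far: 4)
  Token 6: 'boy' -> NEW (unique so far: 5)
  Token 7: 'farmer' -> NEW (unique so far: 6)
Unique types: ('above', 'big', 'boy', 'farmer', 'fox', 'rabbit')
Vocabulary size: 6

6


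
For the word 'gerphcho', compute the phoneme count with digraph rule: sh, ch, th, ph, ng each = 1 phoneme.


Parsing 'gerphcho' greedily, digraphs first:
  'g' -> consonant phoneme (phonemes so far: 1)
  'e' -> vowel phoneme (phonemes so far: 2)
  'r' -> consonant phoneme (phonemes so far: 3)
  'ph' -> digraph (1 consonant phoneme) (phonemes so far: 4)
  'ch' -> digraph (1 consonant phoneme) (phonemes so far: 5)
  'o' -> vowel phoneme (phonemes so far: 6)
Total phonemes: 6

6


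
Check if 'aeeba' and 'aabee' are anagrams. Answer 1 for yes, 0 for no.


Sort characters of 'aeeba': 'aabee'
Sort characters of 'aabee': 'aabee'
Sorted forms match -> they ARE anagrams
Result: 1

1


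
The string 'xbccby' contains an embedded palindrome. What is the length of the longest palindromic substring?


Scanning 'xbccby' for palindromic substrings.
Substring at positions 1-4: 'bccb'.
Check: reverse('bccb') = 'bccb' -> palindrome confirmed.
Neighbouring characters ('x' / 'y') break symmetry, so it cannot extend further.
No longer palindromic substring exists; longest length = 4

4
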